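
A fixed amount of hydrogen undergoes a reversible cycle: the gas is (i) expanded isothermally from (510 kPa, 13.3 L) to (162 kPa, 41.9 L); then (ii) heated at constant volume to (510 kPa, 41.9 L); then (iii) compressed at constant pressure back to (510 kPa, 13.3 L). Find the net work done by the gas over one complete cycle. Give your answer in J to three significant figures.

W_net ≈ -6800 J

Leg (i): W = PᵢVᵢ ln(V_f/Vᵢ) = (6783) ln(41.9/13.3) = 7784 J.
Leg (ii): W = 0.
Leg (iii): W = PΔV = (510)(13.3 − 41.9) = -14586 J.
W_net = 7784 − 14586 = -6802 J.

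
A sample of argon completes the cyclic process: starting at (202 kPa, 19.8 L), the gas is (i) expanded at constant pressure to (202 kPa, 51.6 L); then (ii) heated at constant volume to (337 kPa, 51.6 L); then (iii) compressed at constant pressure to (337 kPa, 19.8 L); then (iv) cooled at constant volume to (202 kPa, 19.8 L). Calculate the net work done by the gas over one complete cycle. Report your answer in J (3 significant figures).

W_net ≈ -4290 J

Constant-volume legs do no work.
W(i) = (202)(51.6 − 19.8) = 6424 J; W(iii) = (337)(19.8 − 51.6) = -10717 J.
W_net = 6424 − 10717 = -4293 J (the counter-clockwise enclosed area).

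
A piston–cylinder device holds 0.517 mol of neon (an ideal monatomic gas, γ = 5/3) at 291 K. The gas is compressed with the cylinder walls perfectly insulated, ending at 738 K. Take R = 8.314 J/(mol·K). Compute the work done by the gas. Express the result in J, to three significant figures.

W ≈ -2880 J

Adiabatic ⇒ Q = 0, so W_by = −ΔU = nCᵥ(T₁ − T₂).
Cᵥ = 3R/2 = 12.47 J/(mol·K).
W = (0.517)(12.47)(291 − 738) = -2882 J.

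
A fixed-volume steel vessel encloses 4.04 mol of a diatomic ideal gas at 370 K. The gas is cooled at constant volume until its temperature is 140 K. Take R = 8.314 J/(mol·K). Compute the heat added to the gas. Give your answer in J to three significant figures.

Constant volume ⇒ W = 0, so Q = ΔU = nCᵥΔT with Cᵥ = 5R/2 = 20.79 J/(mol·K).
ΔU = (4.04)(20.79)(140 − 370) = -19313 J.

Q ≈ -19300 J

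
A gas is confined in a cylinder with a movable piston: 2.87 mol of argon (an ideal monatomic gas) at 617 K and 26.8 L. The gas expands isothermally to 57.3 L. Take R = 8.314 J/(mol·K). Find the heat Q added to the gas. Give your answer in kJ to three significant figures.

Q ≈ 11.2 kJ

Isothermal ⇒ ΔU = 0, so Q = W = nRT ln(V₂/V₁).
Q = (2.87)(8.314)(617) ln(57.3/26.8) = 14722 × 0.7599 = 11187 J.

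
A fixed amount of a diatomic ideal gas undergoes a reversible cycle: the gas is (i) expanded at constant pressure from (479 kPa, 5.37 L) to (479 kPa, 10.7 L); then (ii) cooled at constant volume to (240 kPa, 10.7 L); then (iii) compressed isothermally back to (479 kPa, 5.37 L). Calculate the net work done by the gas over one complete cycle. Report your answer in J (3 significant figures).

Leg (i): W = PΔV = (479)(10.7 − 5.37) = 2553 J.
Leg (ii): W = 0.
Leg (iii): W = PᵢVᵢ ln(V_f/Vᵢ) = (2568) ln(5.37/10.7) = -1770 J.
W_net = 2553 − 1770 = 782.7 J.

W_net ≈ 783 J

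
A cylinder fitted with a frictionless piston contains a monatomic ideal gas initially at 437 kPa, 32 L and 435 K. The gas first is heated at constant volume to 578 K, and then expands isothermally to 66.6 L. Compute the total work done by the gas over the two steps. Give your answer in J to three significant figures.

W_total ≈ 13600 J

Step 1 (isochoric): W = 0 (constant volume).
After step 1: P = 580.7 kPa (V unchanged).
Step 2 (isothermal): W = P₁V₁ ln(V₂/V₁) = (18581) ln(66.6/32) = 13619 J.
W_total = 0 + 13619 = 13619 J.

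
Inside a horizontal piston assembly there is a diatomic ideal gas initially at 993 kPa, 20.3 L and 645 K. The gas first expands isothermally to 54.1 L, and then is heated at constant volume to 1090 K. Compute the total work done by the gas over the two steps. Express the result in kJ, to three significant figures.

W_total ≈ 19.8 kJ

Step 1 (isothermal): W = P₁V₁ ln(V₂/V₁) = (20158) ln(54.1/20.3) = 19759 J.
Step 2 (isochoric): W = 0 (constant volume).
W_total = 19759 + 0 = 19759 J.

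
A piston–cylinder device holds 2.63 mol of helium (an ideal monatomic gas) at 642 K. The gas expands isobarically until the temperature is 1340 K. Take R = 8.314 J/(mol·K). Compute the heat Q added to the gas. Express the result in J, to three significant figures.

Isobaric: W = nRΔT = (2.63)(8.314)(698) = 15262 J.
ΔU = nCᵥΔT with Cᵥ = 3R/2: ΔU = (2.63)(12.47)(698) = 22894 J.
Q = ΔU + W = 22894 + 15262 = 38156 J.

Q ≈ 38200 J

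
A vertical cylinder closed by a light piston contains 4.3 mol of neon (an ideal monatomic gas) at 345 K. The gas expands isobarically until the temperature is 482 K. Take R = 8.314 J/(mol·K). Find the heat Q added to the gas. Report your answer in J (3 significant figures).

Q ≈ 12200 J

Isobaric: W = nRΔT = (4.3)(8.314)(137) = 4898 J.
ΔU = nCᵥΔT with Cᵥ = 3R/2: ΔU = (4.3)(12.47)(137) = 7347 J.
Q = ΔU + W = 7347 + 4898 = 12244 J.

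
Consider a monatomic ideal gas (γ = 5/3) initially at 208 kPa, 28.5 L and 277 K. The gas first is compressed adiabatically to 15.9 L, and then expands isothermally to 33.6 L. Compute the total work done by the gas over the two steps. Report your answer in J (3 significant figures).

Step 1 (adiabatic): W = (P₁V₁ − P₂V₂)/(γ−1) = (5928 − 8747)/0.667 = -4229 J.
After step 1: P = 550.1 kPa, V = 15.9 L, T = 408.7 K.
Step 2 (isothermal): W = P₁V₁ ln(V₂/V₁) = (8747) ln(33.6/15.9) = 6545 J.
W_total = -4229 + 6545 = 2316 J.

W_total ≈ 2320 J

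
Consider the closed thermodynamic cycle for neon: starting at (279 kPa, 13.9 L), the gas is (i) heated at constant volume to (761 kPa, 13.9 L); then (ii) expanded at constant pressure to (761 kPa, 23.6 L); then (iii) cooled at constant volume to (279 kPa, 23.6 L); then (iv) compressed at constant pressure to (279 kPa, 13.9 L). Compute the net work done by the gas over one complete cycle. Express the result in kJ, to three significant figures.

W_net ≈ 4.68 kJ

Constant-volume legs do no work.
W(ii) = (761)(23.6 − 13.9) = 7382 J; W(iv) = (279)(13.9 − 23.6) = -2706 J.
W_net = 7382 − 2706 = 4675 J (the clockwise enclosed area).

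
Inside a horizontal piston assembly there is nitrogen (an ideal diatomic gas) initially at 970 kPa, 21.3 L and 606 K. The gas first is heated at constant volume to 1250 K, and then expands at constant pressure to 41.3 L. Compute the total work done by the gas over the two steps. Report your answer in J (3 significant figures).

Step 1 (isochoric): W = 0 (constant volume).
After step 1: P = 2001 kPa (V unchanged).
Step 2 (isobaric): W = PΔV = (2001 kPa)(41.3 − 21.3 L) = 40017 J.
W_total = 0 + 40017 = 40017 J.

W_total ≈ 40000 J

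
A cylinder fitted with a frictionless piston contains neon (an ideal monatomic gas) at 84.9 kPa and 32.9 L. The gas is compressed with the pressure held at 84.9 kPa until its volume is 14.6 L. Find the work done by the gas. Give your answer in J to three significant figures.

W ≈ -1550 J

Isobaric: W = P ΔV.
W = (84.9 kPa)(14.6 − 32.9 L) = (84.9)(-18.3) = -1554 J.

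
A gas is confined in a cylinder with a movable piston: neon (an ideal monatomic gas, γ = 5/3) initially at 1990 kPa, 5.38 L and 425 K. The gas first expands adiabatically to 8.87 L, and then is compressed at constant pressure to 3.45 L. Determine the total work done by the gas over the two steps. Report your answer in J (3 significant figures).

W_total ≈ -135 J

Step 1 (adiabatic): W = (P₁V₁ − P₂V₂)/(γ−1) = (10706 − 7671)/0.667 = 4552 J.
After step 1: P = 864.9 kPa, V = 8.87 L, T = 304.5 K.
Step 2 (isobaric): W = PΔV = (864.9 kPa)(3.45 − 8.87 L) = -4688 J.
W_total = 4552 − 4688 = -135.4 J.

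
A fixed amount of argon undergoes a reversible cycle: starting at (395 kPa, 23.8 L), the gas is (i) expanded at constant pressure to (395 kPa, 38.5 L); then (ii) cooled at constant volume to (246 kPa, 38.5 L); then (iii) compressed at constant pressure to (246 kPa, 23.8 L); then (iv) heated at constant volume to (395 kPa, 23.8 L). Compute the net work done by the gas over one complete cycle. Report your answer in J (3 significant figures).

W_net ≈ 2190 J

Constant-volume legs do no work.
W(i) = (395)(38.5 − 23.8) = 5806 J; W(iii) = (246)(23.8 − 38.5) = -3616 J.
W_net = 5806 − 3616 = 2190 J (the clockwise enclosed area).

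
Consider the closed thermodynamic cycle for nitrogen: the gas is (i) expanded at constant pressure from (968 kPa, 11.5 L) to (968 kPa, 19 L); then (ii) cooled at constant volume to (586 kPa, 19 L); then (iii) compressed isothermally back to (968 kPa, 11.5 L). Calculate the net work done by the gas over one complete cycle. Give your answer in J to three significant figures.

W_net ≈ 1670 J

Leg (i): W = PΔV = (968)(19 − 11.5) = 7260 J.
Leg (ii): W = 0.
Leg (iii): W = PᵢVᵢ ln(V_f/Vᵢ) = (11134) ln(11.5/19) = -5590 J.
W_net = 7260 − 5590 = 1670 J.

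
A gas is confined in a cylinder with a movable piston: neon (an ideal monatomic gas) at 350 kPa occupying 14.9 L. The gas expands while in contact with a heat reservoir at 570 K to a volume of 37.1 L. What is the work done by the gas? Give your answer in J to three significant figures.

W ≈ 4760 J

Isothermal: W = nRT ln(V₂/V₁) = P₁V₁ ln(V₂/V₁).
P₁V₁ = (350 kPa)(14.9 L) = 5215 J.
W = 5215 × ln(37.1/14.9) = 5215 × 0.9123
W_by_gas = 4757 J.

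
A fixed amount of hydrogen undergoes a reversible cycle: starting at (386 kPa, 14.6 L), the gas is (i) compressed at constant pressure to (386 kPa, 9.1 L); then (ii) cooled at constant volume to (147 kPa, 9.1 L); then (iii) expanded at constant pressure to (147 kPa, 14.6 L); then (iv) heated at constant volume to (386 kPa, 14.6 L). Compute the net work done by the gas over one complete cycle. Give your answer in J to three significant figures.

Constant-volume legs do no work.
W(i) = (386)(9.1 − 14.6) = -2123 J; W(iii) = (147)(14.6 − 9.1) = 808.5 J.
W_net = -2123 + 808.5 = -1314 J (the counter-clockwise enclosed area).

W_net ≈ -1310 J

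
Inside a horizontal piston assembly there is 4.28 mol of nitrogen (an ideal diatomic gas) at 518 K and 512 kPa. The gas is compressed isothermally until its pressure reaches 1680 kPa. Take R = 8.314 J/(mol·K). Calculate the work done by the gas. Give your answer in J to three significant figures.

Isothermal process: W = nRT ln(V₂/V₁) = nRT ln(P₁/P₂).
W = (4.28)(8.314)(518) × ln(512/1680)
  = 18432 × ln(0.3048) = 18432 × -1.188
W_by_gas = -21902 J.

W ≈ -21900 J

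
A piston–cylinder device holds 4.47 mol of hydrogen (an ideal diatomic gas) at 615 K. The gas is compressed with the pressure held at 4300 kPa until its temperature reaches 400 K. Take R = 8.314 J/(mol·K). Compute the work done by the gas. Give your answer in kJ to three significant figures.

W ≈ -7.99 kJ

Isobaric: W = P ΔV = nR ΔT.
W = (4.47)(8.314)(400 − 615) = -7990 J.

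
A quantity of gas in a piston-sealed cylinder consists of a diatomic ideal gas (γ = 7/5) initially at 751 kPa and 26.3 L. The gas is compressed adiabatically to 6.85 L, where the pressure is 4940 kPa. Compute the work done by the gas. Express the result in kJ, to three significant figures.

Adiabatic: W = (P₁V₁ − P₂V₂)/(γ − 1) with γ = 7/5.
P₁V₁ = 19751 J, P₂V₂ = 33839 J.
W = (19751 − 33839) / 0.4 = -35219 J.

W ≈ -35.2 kJ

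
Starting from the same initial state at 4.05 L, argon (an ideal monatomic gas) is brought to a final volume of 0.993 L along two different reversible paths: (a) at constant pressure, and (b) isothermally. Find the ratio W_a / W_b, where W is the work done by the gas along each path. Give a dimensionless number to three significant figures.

Path (a) isobaric: W = P₁(V₂ − V₁) → W_a/(P₁V₁) = -0.7548.
Path (b) isothermal: W = P₁V₁ ln(V₂/V₁) → W_b/(P₁V₁) = -1.406.
W_a / W_b = -0.7548 / -1.406 = 0.537.

W_a / W_b ≈ 0.537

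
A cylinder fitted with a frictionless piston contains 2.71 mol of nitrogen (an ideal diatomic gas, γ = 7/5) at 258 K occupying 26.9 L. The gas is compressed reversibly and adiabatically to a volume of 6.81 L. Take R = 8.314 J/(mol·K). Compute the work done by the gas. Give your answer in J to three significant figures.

W ≈ -10600 J

Adiabatic: TV^(γ−1) = const with γ = 7/5.
T₂ = T₁ (V₁/V₂)^(γ−1) = 258 × (26.9/6.81)^0.4 = 258 × 1.732 = 447 K.
W_by = nCᵥ(T₁ − T₂) = (2.71)(20.79)(258 − 447) = -10643 J.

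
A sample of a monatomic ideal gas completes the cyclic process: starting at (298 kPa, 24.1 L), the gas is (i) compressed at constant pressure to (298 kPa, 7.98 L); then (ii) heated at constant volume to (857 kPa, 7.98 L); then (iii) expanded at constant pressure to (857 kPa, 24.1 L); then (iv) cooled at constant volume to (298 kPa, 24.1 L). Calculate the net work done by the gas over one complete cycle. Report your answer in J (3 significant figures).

Constant-volume legs do no work.
W(i) = (298)(7.98 − 24.1) = -4804 J; W(iii) = (857)(24.1 − 7.98) = 13815 J.
W_net = -4804 + 13815 = 9011 J (the clockwise enclosed area).

W_net ≈ 9010 J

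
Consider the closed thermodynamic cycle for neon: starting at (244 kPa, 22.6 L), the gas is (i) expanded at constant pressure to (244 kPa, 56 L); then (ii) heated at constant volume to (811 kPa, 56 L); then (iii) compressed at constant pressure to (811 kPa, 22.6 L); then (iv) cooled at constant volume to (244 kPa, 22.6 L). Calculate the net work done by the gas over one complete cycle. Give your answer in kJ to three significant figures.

W_net ≈ -18.9 kJ

Constant-volume legs do no work.
W(i) = (244)(56 − 22.6) = 8150 J; W(iii) = (811)(22.6 − 56) = -27087 J.
W_net = 8150 − 27087 = -18938 J (the counter-clockwise enclosed area).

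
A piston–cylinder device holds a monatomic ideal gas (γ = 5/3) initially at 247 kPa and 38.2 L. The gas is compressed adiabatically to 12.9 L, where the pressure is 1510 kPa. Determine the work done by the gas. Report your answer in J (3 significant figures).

Adiabatic: W = (P₁V₁ − P₂V₂)/(γ − 1) with γ = 5/3.
P₁V₁ = 9435 J, P₂V₂ = 19479 J.
W = (9435 − 19479) / 0.6667 = -15065 J.

W ≈ -15100 J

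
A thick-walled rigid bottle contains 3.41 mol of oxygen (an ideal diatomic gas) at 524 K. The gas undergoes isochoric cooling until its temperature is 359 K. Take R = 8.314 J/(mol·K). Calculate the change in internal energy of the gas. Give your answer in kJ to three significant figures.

ΔU ≈ -11.7 kJ

Constant volume ⇒ W = 0, so Q = ΔU = nCᵥΔT with Cᵥ = 5R/2 = 20.79 J/(mol·K).
ΔU = (3.41)(20.79)(359 − 524) = -11695 J.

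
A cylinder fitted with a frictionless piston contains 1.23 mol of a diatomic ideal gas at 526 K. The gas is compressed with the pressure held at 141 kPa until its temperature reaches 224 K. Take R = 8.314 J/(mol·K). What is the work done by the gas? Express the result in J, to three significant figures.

W ≈ -3090 J

Isobaric: W = P ΔV = nR ΔT.
W = (1.23)(8.314)(224 − 526) = -3088 J.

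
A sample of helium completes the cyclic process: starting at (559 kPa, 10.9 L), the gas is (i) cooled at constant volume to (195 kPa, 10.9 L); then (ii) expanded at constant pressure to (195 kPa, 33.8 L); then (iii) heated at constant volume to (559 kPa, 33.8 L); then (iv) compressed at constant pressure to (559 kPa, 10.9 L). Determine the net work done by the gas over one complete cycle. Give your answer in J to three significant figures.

W_net ≈ -8340 J

Constant-volume legs do no work.
W(ii) = (195)(33.8 − 10.9) = 4466 J; W(iv) = (559)(10.9 − 33.8) = -12801 J.
W_net = 4466 − 12801 = -8336 J (the counter-clockwise enclosed area).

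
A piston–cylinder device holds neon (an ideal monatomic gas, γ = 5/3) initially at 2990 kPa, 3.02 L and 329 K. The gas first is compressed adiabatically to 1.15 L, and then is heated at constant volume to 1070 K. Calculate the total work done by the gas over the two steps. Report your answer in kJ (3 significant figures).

W_total ≈ -12.2 kJ

Step 1 (adiabatic): W = (P₁V₁ − P₂V₂)/(γ−1) = (9030 − 17188)/0.667 = -12237 J.
Step 2 (isochoric): W = 0 (constant volume).
W_total = -12237 + 0 = -12237 J.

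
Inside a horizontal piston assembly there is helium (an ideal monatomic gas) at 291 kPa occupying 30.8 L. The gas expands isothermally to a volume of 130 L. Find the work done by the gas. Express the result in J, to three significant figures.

W ≈ 12900 J

Isothermal: W = nRT ln(V₂/V₁) = P₁V₁ ln(V₂/V₁).
P₁V₁ = (291 kPa)(30.8 L) = 8963 J.
W = 8963 × ln(130/30.8) = 8963 × 1.44
W_by_gas = 12907 J.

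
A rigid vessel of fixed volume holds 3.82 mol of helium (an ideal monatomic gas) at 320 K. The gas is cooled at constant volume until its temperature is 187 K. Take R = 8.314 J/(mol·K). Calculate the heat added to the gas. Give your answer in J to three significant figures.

Q ≈ -6340 J

Constant volume ⇒ W = 0, so Q = ΔU = nCᵥΔT with Cᵥ = 3R/2 = 12.47 J/(mol·K).
ΔU = (3.82)(12.47)(187 − 320) = -6336 J.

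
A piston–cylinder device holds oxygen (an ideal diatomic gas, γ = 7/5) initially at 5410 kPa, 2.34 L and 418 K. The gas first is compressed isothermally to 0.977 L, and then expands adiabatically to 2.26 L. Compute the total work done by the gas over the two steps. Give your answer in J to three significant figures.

W_total ≈ -2040 J

Step 1 (isothermal): W = P₁V₁ ln(V₂/V₁) = (12659) ln(0.977/2.34) = -11057 J.
After step 1: P = 12957 kPa, V = 0.977 L, T = 418 K.
Step 2 (adiabatic): W = (P₁V₁ − P₂V₂)/(γ−1) = (12659 − 9052)/0.4 = 9019 J.
W_total = -11057 + 9019 = -2038 J.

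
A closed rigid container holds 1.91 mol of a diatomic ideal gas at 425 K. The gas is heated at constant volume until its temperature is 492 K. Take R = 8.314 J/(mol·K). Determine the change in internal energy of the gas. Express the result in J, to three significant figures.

ΔU ≈ 2660 J

Constant volume ⇒ W = 0, so Q = ΔU = nCᵥΔT with Cᵥ = 5R/2 = 20.79 J/(mol·K).
ΔU = (1.91)(20.79)(492 − 425) = 2660 J.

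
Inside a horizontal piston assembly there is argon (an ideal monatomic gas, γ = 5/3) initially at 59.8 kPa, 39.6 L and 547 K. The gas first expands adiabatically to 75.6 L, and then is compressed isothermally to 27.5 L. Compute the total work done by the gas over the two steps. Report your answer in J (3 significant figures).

Step 1 (adiabatic): W = (P₁V₁ − P₂V₂)/(γ−1) = (2368 − 1539)/0.667 = 1244 J.
After step 1: P = 20.35 kPa, V = 75.6 L, T = 355.4 K.
Step 2 (isothermal): W = P₁V₁ ln(V₂/V₁) = (1539) ln(27.5/75.6) = -1556 J.
W_total = 1244 − 1556 = -312.2 J.

W_total ≈ -312 J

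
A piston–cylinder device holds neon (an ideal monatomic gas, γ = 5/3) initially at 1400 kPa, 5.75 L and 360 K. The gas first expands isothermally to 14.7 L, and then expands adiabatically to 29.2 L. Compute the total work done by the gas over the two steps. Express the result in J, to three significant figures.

W_total ≈ 12000 J

Step 1 (isothermal): W = P₁V₁ ln(V₂/V₁) = (8050) ln(14.7/5.75) = 7556 J.
After step 1: P = 547.6 kPa, V = 14.7 L, T = 360 K.
Step 2 (adiabatic): W = (P₁V₁ − P₂V₂)/(γ−1) = (8050 − 5094)/0.667 = 4434 J.
W_total = 7556 + 4434 = 11990 J.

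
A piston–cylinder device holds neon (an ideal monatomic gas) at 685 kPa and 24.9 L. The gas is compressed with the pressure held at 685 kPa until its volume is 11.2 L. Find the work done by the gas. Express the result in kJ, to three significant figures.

W ≈ -9.38 kJ

Isobaric: W = P ΔV.
W = (685 kPa)(11.2 − 24.9 L) = (685)(-13.7) = -9384 J.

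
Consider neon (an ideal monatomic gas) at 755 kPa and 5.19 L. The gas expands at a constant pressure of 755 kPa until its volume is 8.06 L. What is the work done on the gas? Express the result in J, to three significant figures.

W ≈ -2170 J

Isobaric: W = P ΔV.
W = (755 kPa)(8.06 − 5.19 L) = (755)(2.87) = 2167 J.
Work on gas = −W_by = -2167 J.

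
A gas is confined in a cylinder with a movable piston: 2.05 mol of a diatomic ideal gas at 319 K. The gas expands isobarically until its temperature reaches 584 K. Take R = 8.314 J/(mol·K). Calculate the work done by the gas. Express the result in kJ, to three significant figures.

Isobaric: W = P ΔV = nR ΔT.
W = (2.05)(8.314)(584 − 319) = 4517 J.

W ≈ 4.52 kJ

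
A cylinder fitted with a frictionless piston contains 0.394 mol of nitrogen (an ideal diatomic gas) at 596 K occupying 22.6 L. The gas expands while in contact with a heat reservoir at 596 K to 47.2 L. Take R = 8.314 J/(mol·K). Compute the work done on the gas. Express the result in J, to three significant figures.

Isothermal: W = nRT ln(V₂/V₁).
W = (0.394)(8.314)(596) × ln(47.2/22.6)
  = 1952 × 0.7364
W_by_gas = 1438 J; work on gas = −W_by = -1438 J.

W ≈ -1440 J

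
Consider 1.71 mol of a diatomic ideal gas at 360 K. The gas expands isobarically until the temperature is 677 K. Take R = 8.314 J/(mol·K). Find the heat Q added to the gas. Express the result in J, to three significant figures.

Isobaric: W = nRΔT = (1.71)(8.314)(317) = 4507 J.
ΔU = nCᵥΔT with Cᵥ = 5R/2: ΔU = (1.71)(20.79)(317) = 11267 J.
Q = ΔU + W = 11267 + 4507 = 15774 J.

Q ≈ 15800 J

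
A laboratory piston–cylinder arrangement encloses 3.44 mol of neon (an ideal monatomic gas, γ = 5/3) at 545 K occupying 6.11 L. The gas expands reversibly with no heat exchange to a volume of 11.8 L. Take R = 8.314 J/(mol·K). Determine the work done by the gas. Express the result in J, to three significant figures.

Adiabatic: TV^(γ−1) = const with γ = 5/3.
T₂ = T₁ (V₁/V₂)^(γ−1) = 545 × (6.11/11.8)^0.667 = 545 × 0.6448 = 351.4 K.
W_by = nCᵥ(T₁ − T₂) = (3.44)(12.47)(545 − 351.4) = 8304 J.

W ≈ 8300 J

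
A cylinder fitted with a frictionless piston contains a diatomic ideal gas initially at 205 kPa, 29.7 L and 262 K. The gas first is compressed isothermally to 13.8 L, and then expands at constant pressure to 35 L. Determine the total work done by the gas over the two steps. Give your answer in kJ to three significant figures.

W_total ≈ 4.69 kJ

Step 1 (isothermal): W = P₁V₁ ln(V₂/V₁) = (6088) ln(13.8/29.7) = -4667 J.
After step 1: P = 441.2 kPa, V = 13.8 L, T = 262 K.
Step 2 (isobaric): W = PΔV = (441.2 kPa)(35 − 13.8 L) = 9353 J.
W_total = -4667 + 9353 = 4687 J.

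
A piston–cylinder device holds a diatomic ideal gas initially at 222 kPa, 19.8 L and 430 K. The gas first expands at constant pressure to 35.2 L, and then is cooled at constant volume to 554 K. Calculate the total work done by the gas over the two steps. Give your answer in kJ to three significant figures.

Step 1 (isobaric): W = PΔV = (222 kPa)(35.2 − 19.8 L) = 3419 J.
Step 2 (isochoric): W = 0 (constant volume).
W_total = 3419 + 0 = 3419 J.

W_total ≈ 3.42 kJ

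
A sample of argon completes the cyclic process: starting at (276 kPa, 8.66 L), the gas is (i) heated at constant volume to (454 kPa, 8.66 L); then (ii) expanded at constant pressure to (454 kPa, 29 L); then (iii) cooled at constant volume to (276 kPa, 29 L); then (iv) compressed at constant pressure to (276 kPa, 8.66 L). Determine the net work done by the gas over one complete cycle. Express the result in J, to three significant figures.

W_net ≈ 3620 J

Constant-volume legs do no work.
W(ii) = (454)(29 − 8.66) = 9234 J; W(iv) = (276)(8.66 − 29) = -5614 J.
W_net = 9234 − 5614 = 3621 J (the clockwise enclosed area).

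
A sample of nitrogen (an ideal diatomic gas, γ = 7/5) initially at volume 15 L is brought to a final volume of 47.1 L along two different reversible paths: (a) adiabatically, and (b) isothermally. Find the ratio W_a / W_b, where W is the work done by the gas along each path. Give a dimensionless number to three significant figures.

W_a / W_b ≈ 0.802

Path (a) adiabatic: W = P₁V₁(1 − (V₁/V₂)^(γ−1))/(γ−1) → W_a/(P₁V₁) = 0.9181.
Path (b) isothermal: W = P₁V₁ ln(V₂/V₁) → W_b/(P₁V₁) = 1.144.
W_a / W_b = 0.9181 / 1.144 = 0.8024.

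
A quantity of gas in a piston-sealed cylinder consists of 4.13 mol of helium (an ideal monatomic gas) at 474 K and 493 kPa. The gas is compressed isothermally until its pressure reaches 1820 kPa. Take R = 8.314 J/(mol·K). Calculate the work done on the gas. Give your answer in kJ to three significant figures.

W ≈ 21.3 kJ

Isothermal process: W = nRT ln(V₂/V₁) = nRT ln(P₁/P₂).
W = (4.13)(8.314)(474) × ln(493/1820)
  = 16276 × ln(0.2709) = 16276 × -1.306
W_by_gas = -21257 J; work on gas = −W_by = 21257 J.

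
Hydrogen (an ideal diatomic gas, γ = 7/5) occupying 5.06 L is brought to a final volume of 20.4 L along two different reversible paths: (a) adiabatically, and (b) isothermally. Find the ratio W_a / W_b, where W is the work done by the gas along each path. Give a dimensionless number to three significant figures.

Path (a) adiabatic: W = P₁V₁(1 − (V₁/V₂)^(γ−1))/(γ−1) → W_a/(P₁V₁) = 1.069.
Path (b) isothermal: W = P₁V₁ ln(V₂/V₁) → W_b/(P₁V₁) = 1.394.
W_a / W_b = 1.069 / 1.394 = 0.7665.

W_a / W_b ≈ 0.767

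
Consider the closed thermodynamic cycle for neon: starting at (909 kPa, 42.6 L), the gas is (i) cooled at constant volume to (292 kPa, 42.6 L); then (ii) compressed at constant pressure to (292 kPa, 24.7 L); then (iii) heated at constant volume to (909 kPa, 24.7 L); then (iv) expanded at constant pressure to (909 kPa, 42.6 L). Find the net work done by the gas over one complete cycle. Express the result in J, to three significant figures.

Constant-volume legs do no work.
W(ii) = (292)(24.7 − 42.6) = -5227 J; W(iv) = (909)(42.6 − 24.7) = 16271 J.
W_net = -5227 + 16271 = 11044 J (the clockwise enclosed area).

W_net ≈ 11000 J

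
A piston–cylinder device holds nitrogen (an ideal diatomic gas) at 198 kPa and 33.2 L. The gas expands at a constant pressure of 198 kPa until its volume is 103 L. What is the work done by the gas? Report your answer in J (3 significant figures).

W ≈ 13800 J

Isobaric: W = P ΔV.
W = (198 kPa)(103 − 33.2 L) = (198)(69.8) = 13820 J.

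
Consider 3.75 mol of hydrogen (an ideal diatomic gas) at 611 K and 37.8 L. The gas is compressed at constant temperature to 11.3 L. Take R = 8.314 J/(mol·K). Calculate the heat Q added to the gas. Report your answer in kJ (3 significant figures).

Q ≈ -23.0 kJ

Isothermal ⇒ ΔU = 0, so Q = W = nRT ln(V₂/V₁).
Q = (3.75)(8.314)(611) ln(11.3/37.8) = 19049 × -1.208 = -23002 J.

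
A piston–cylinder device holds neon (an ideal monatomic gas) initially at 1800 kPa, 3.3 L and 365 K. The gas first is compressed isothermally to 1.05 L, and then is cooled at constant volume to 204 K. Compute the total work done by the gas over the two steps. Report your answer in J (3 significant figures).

W_total ≈ -6800 J

Step 1 (isothermal): W = P₁V₁ ln(V₂/V₁) = (5940) ln(1.05/3.3) = -6802 J.
Step 2 (isochoric): W = 0 (constant volume).
W_total = -6802 + 0 = -6802 J.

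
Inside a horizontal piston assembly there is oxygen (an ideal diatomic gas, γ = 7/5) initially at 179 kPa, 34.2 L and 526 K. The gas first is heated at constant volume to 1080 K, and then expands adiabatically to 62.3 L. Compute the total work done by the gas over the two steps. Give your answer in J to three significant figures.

Step 1 (isochoric): W = 0 (constant volume).
After step 1: P = 367.5 kPa (V unchanged).
Step 2 (adiabatic): W = (P₁V₁ − P₂V₂)/(γ−1) = (12569 − 9889)/0.4 = 6702 J.
W_total = 0 + 6702 = 6702 J.

W_total ≈ 6700 J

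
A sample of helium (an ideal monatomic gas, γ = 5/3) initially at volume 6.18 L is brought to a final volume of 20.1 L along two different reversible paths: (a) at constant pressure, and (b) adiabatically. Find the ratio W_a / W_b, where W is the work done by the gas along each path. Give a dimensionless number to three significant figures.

W_a / W_b ≈ 2.76

Path (a) isobaric: W = P₁(V₂ − V₁) → W_a/(P₁V₁) = 2.252.
Path (b) adiabatic: W = P₁V₁(1 − (V₁/V₂)^(γ−1))/(γ−1) → W_b/(P₁V₁) = 0.8167.
W_a / W_b = 2.252 / 0.8167 = 2.758.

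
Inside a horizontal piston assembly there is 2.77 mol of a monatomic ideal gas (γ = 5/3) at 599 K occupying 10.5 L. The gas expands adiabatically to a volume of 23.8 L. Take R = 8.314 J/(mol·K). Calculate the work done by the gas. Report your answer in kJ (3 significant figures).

Adiabatic: TV^(γ−1) = const with γ = 5/3.
T₂ = T₁ (V₁/V₂)^(γ−1) = 599 × (10.5/23.8)^0.667 = 599 × 0.5795 = 347.1 K.
W_by = nCᵥ(T₁ − T₂) = (2.77)(12.47)(599 − 347.1) = 8701 J.

W ≈ 8.70 kJ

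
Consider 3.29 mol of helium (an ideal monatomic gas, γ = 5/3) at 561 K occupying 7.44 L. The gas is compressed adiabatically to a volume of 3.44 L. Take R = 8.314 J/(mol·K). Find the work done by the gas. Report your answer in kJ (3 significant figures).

W ≈ -15.5 kJ

Adiabatic: TV^(γ−1) = const with γ = 5/3.
T₂ = T₁ (V₁/V₂)^(γ−1) = 561 × (7.44/3.44)^0.667 = 561 × 1.672 = 938.2 K.
W_by = nCᵥ(T₁ − T₂) = (3.29)(12.47)(561 − 938.2) = -15477 J.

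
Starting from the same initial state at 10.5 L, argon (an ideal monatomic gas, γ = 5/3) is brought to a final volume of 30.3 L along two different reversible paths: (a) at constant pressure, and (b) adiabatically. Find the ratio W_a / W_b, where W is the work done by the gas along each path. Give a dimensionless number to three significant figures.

Path (a) isobaric: W = P₁(V₂ − V₁) → W_a/(P₁V₁) = 1.886.
Path (b) adiabatic: W = P₁V₁(1 − (V₁/V₂)^(γ−1))/(γ−1) → W_b/(P₁V₁) = 0.76.
W_a / W_b = 1.886 / 0.76 = 2.481.

W_a / W_b ≈ 2.48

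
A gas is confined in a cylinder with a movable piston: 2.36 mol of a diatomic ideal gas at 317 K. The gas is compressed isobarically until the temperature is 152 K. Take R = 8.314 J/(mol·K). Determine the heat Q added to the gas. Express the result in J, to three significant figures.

Q ≈ -11300 J

Isobaric: W = nRΔT = (2.36)(8.314)(-165) = -3237 J.
ΔU = nCᵥΔT with Cᵥ = 5R/2: ΔU = (2.36)(20.79)(-165) = -8094 J.
Q = ΔU + W = -8094 − 3237 = -11331 J.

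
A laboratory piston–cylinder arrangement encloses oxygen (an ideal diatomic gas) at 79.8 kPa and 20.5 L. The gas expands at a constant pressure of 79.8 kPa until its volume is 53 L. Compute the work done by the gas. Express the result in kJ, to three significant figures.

W ≈ 2.59 kJ

Isobaric: W = P ΔV.
W = (79.8 kPa)(53 − 20.5 L) = (79.8)(32.5) = 2594 J.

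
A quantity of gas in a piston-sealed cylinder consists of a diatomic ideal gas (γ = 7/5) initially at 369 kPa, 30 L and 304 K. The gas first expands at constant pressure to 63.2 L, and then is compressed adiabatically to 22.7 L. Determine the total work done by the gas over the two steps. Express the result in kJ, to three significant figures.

W_total ≈ -17.3 kJ

Step 1 (isobaric): W = PΔV = (369 kPa)(63.2 − 30 L) = 12251 J.
After step 1: P = 369 kPa, V = 63.2 L, T = 640.4 K.
Step 2 (adiabatic): W = (P₁V₁ − P₂V₂)/(γ−1) = (23321 − 35125)/0.4 = -29511 J.
W_total = 12251 − 29511 = -17260 J.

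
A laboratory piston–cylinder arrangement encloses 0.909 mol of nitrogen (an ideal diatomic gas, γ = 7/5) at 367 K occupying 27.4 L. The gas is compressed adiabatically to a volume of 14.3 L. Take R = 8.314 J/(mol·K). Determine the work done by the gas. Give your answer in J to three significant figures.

Adiabatic: TV^(γ−1) = const with γ = 7/5.
T₂ = T₁ (V₁/V₂)^(γ−1) = 367 × (27.4/14.3)^0.4 = 367 × 1.297 = 476 K.
W_by = nCᵥ(T₁ − T₂) = (0.909)(20.79)(367 − 476) = -2060 J.

W ≈ -2060 J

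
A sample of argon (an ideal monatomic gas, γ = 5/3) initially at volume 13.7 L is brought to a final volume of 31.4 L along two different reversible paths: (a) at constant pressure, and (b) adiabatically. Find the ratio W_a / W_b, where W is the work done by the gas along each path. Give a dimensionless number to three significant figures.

W_a / W_b ≈ 2.03

Path (a) isobaric: W = P₁(V₂ − V₁) → W_a/(P₁V₁) = 1.292.
Path (b) adiabatic: W = P₁V₁(1 − (V₁/V₂)^(γ−1))/(γ−1) → W_b/(P₁V₁) = 0.6371.
W_a / W_b = 1.292 / 0.6371 = 2.028.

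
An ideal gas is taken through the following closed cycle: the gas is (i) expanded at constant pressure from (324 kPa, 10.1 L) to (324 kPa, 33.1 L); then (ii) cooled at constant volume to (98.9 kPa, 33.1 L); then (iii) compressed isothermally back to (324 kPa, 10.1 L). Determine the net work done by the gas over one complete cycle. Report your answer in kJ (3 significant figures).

Leg (i): W = PΔV = (324)(33.1 − 10.1) = 7452 J.
Leg (ii): W = 0.
Leg (iii): W = PᵢVᵢ ln(V_f/Vᵢ) = (3274) ln(10.1/33.1) = -3886 J.
W_net = 7452 − 3886 = 3566 J.

W_net ≈ 3.57 kJ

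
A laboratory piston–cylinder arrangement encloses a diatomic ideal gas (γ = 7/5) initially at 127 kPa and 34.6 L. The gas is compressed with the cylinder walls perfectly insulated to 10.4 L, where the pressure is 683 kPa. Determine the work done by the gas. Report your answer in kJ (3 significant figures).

Adiabatic: W = (P₁V₁ − P₂V₂)/(γ − 1) with γ = 7/5.
P₁V₁ = 4394 J, P₂V₂ = 7103 J.
W = (4394 − 7103) / 0.4 = -6773 J.

W ≈ -6.77 kJ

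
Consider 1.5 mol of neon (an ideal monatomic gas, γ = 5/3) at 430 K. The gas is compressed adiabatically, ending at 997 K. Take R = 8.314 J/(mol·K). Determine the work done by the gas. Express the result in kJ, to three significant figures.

W ≈ -10.6 kJ

Adiabatic ⇒ Q = 0, so W_by = −ΔU = nCᵥ(T₁ − T₂).
Cᵥ = 3R/2 = 12.47 J/(mol·K).
W = (1.5)(12.47)(430 − 997) = -10607 J.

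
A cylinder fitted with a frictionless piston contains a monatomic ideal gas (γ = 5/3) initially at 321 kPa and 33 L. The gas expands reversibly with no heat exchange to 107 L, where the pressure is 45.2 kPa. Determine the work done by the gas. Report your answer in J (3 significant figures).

W ≈ 8630 J

Adiabatic: W = (P₁V₁ − P₂V₂)/(γ − 1) with γ = 5/3.
P₁V₁ = 10593 J, P₂V₂ = 4836 J.
W = (10593 − 4836) / 0.6667 = 8635 J.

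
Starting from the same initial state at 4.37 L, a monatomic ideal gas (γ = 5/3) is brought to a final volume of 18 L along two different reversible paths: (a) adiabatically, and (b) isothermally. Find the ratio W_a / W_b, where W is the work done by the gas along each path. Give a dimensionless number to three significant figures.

W_a / W_b ≈ 0.647

Path (a) adiabatic: W = P₁V₁(1 − (V₁/V₂)^(γ−1))/(γ−1) → W_a/(P₁V₁) = 0.9162.
Path (b) isothermal: W = P₁V₁ ln(V₂/V₁) → W_b/(P₁V₁) = 1.416.
W_a / W_b = 0.9162 / 1.416 = 0.6472.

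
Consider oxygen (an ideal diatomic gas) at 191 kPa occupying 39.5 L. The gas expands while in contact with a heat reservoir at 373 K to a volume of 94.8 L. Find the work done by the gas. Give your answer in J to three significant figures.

Isothermal: W = nRT ln(V₂/V₁) = P₁V₁ ln(V₂/V₁).
P₁V₁ = (191 kPa)(39.5 L) = 7544 J.
W = 7544 × ln(94.8/39.5) = 7544 × 0.8755
W_by_gas = 6605 J.

W ≈ 6600 J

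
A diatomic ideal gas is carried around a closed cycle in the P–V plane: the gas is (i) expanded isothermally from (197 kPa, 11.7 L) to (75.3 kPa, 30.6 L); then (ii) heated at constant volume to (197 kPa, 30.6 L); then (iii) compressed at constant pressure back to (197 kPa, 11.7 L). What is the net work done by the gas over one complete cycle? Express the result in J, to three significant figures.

Leg (i): W = PᵢVᵢ ln(V_f/Vᵢ) = (2305) ln(30.6/11.7) = 2216 J.
Leg (ii): W = 0.
Leg (iii): W = PΔV = (197)(11.7 − 30.6) = -3723 J.
W_net = 2216 − 3723 = -1507 J.

W_net ≈ -1510 J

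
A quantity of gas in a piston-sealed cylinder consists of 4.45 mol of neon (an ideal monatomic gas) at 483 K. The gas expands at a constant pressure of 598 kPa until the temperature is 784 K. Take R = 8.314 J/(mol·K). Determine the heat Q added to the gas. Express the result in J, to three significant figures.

Isobaric: W = nRΔT = (4.45)(8.314)(301) = 11136 J.
ΔU = nCᵥΔT with Cᵥ = 3R/2: ΔU = (4.45)(12.47)(301) = 16704 J.
Q = ΔU + W = 16704 + 11136 = 27840 J.

Q ≈ 27800 J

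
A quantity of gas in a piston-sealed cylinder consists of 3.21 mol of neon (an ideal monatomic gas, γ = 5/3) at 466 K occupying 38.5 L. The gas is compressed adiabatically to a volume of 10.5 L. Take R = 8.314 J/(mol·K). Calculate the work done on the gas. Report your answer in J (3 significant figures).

Adiabatic: TV^(γ−1) = const with γ = 5/3.
T₂ = T₁ (V₁/V₂)^(γ−1) = 466 × (38.5/10.5)^0.667 = 466 × 2.378 = 1108 K.
W_by = nCᵥ(T₁ − T₂) = (3.21)(12.47)(466 − 1108) = -25703 J.
Work on gas = −W_by = 25703 J.

W ≈ 25700 J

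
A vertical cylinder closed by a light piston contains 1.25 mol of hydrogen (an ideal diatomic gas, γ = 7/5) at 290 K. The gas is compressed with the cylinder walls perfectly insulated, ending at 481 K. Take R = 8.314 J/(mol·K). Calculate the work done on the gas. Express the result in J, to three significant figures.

W ≈ 4960 J

Adiabatic ⇒ Q = 0, so W_by = −ΔU = nCᵥ(T₁ − T₂).
Cᵥ = 5R/2 = 20.79 J/(mol·K).
W = (1.25)(20.79)(290 − 481) = -4962 J.
Work on gas = −W_by = 4962 J.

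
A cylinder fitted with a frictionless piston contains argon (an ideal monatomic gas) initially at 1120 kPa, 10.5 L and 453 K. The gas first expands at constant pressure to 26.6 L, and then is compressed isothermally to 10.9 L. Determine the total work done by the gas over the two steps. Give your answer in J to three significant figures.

W_total ≈ -8550 J

Step 1 (isobaric): W = PΔV = (1120 kPa)(26.6 − 10.5 L) = 18032 J.
After step 1: P = 1120 kPa, V = 26.6 L, T = 1148 K.
Step 2 (isothermal): W = P₁V₁ ln(V₂/V₁) = (29792) ln(10.9/26.6) = -26579 J.
W_total = 18032 − 26579 = -8547 J.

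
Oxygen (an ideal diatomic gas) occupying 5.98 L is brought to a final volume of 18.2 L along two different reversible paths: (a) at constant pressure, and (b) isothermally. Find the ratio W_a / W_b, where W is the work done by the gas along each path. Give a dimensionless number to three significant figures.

Path (a) isobaric: W = P₁(V₂ − V₁) → W_a/(P₁V₁) = 2.043.
Path (b) isothermal: W = P₁V₁ ln(V₂/V₁) → W_b/(P₁V₁) = 1.113.
W_a / W_b = 2.043 / 1.113 = 1.836.

W_a / W_b ≈ 1.84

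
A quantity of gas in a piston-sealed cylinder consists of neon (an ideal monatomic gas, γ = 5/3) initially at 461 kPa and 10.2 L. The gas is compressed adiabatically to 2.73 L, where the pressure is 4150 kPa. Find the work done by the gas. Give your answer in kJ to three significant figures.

Adiabatic: W = (P₁V₁ − P₂V₂)/(γ − 1) with γ = 5/3.
P₁V₁ = 4702 J, P₂V₂ = 11330 J.
W = (4702 − 11330) / 0.6667 = -9941 J.

W ≈ -9.94 kJ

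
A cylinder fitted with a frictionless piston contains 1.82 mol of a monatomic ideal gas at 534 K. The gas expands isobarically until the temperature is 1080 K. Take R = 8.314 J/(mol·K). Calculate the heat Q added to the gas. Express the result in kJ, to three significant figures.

Isobaric: W = nRΔT = (1.82)(8.314)(546) = 8262 J.
ΔU = nCᵥΔT with Cᵥ = 3R/2: ΔU = (1.82)(12.47)(546) = 12393 J.
Q = ΔU + W = 12393 + 8262 = 20654 J.

Q ≈ 20.7 kJ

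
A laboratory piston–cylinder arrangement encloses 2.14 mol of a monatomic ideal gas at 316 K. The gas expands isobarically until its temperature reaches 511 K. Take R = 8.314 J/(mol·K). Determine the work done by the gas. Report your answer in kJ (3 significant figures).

W ≈ 3.47 kJ

Isobaric: W = P ΔV = nR ΔT.
W = (2.14)(8.314)(511 − 316) = 3469 J.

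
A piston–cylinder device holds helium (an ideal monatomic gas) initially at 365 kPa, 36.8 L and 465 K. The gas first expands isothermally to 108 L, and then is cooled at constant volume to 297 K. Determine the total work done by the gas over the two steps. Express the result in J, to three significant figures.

W_total ≈ 14500 J

Step 1 (isothermal): W = P₁V₁ ln(V₂/V₁) = (13432) ln(108/36.8) = 14461 J.
Step 2 (isochoric): W = 0 (constant volume).
W_total = 14461 + 0 = 14461 J.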